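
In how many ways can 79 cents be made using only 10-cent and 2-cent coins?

We need non-negative integers (x, y) with 10x + 2y = 79.
For each x from 0 to 7, check if (79 - 10x) is a non-negative multiple of 2.
Solutions (x, y): none
Count: 0

0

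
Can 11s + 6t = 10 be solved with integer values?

Step 1: Compute gcd(11, 6).
gcd(11, 6) = 1

Step 2: Check divisibility.
Does 1 divide 10? 10 = 1 x 10, so yes.

By the theorem on linear Diophantine equations, 11s + 6t = 10 has integer solutions if and only if gcd(11, 6) divides 10. Since 1 | 10, solutions exist.

Yes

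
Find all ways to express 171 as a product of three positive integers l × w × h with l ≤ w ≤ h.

Iterate l from 1 to ⌊171^(1/3)⌋. For each l dividing 171, iterate w ≥ l with w dividing 171/l, and set h = 171/(l·w).
Triples found (4): (1×1×171), (1×3×57), (1×9×19), (3×3×19)

(1×1×171), (1×3×57), (1×9×19), (3×3×19)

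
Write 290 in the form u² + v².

We need to find integers u, v > 0 such that u² + v² = 290.
Trying u = 1: v² = 290 - 1² = 290 - 1 = 289
v = 17
Check: 1² + 17² = 1 + 289 = 290 ✓

290 = 1² + 17²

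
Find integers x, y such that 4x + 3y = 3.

Step 1: Check solvability.
gcd(4, 3) = 1
Since 1 divides 3, solutions exist.

Step 2: Apply extended Euclidean algorithm to find gcd.
We find integers such that 4*x0 + 3*y0 = 1

Step 3: Scale the particular solution.
Multiply by 3/1 = 3:
x = 3, y = -3

Step 4: Verify.
4*(3) + 3*(-3) = 3 = 3 ✓

x = 3, y = -3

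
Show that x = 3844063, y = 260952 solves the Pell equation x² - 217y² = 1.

Compute x² = 3844063² = 14776820347969
Compute 217y² = 217·260952² = 217·68095946304 = 14776820347968
x² - 217y² = 14776820347969 - 14776820347968 = 1
Since this equals 1, (3844063, 260952) is a solution.

Yes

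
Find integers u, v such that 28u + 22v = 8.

Step 1: Check solvability.
gcd(28, 22) = 2
Since 2 divides 8, solutions exist.

Step 2: Apply extended Euclidean algorithm to find gcd.
We find integers such that 28*x0 + 22*y0 = 2

Step 3: Scale the particular solution.
Multiply by 8/2 = 4:
u = 16, v = -20

Step 4: Verify.
28*(16) + 22*(-20) = 8 = 8 ✓

u = 16, v = -20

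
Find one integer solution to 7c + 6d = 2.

Step 1: Check solvability.
gcd(7, 6) = 1
Since 1 divides 2, solutions exist.

Step 2: Apply extended Euclidean algorithm to find gcd.
We find integers such that 7*x0 + 6*y0 = 1

Step 3: Scale the particular solution.
Multiply by 2/1 = 2:
c = 2, d = -2

Step 4: Verify.
7*(2) + 6*(-2) = 2 = 2 ✓

c = 2, d = -2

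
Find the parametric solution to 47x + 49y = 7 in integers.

Step 1: Compute gcd(47, 49) = 1.
Since 1 divides 7, solutions exist.

Step 2: Find a particular solution using extended Euclidean algorithm.
We get x₀ = 168, y₀ = -161.
Check: 47*168 + 49*-161 = 7 = 7 ✓

Step 3: Write the general solution.
x = 168 + (49/1)t = 168 + 49t
y = -161 - (47/1)t = -161 - 47t
for any integer t.

x = 168 + 49t, y = -161 - 47t for integer t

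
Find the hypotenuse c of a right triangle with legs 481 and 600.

c² = a² + b² = 481² + 600² = 231361 + 360000 = 591361
c = sqrt(591361) = 769

769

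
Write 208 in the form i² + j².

We need to find integers i, j > 0 such that i² + j² = 208.
Trying i = 8: j² = 208 - 8² = 208 - 64 = 144
j = 12
Check: 8² + 12² = 64 + 144 = 208 ✓

208 = 8² + 12²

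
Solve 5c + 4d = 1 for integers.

Step 1: Check solvability.
gcd(5, 4) = 1
Since 1 divides 1, solutions exist.

Step 2: Apply extended Euclidean algorithm to find gcd.
We find integers such that 5*x0 + 4*y0 = 1

Step 3: Scale the particular solution.
Multiply by 1/1 = 1:
c = 1, d = -1

Step 4: Verify.
5*(1) + 4*(-1) = 1 = 1 ✓

c = 1, d = -1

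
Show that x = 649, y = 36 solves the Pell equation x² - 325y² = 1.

Compute x² = 649² = 421201
Compute 325y² = 325·36² = 325·1296 = 421200
x² - 325y² = 421201 - 421200 = 1
Since this equals 1, (649, 36) is a solution.

Yes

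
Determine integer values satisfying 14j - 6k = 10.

Step 1: Check solvability.
gcd(14, 6) = 2
Since 2 divides 10, solutions exist.

Step 2: Apply extended Euclidean algorithm to find gcd.
We find integers such that 14*x0 + 6*y0 = 2

Step 3: Scale the particular solution.
Multiply by 10/2 = 5:
j = 5, k = 10

Step 4: Verify.
14*(5) - 6*(10) = 10 = 10 ✓

j = 5, k = 10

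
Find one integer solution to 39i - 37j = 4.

Step 1: Check solvability.
gcd(39, 37) = 1
Since 1 divides 4, solutions exist.

Step 2: Apply extended Euclidean algorithm to find gcd.
We find integers such that 39*x0 + 37*y0 = 1

Step 3: Scale the particular solution.
Multiply by 4/1 = 4:
i = -72, j = -76

Step 4: Verify.
39*(-72) - 37*(-76) = 4 = 4 ✓

i = -72, j = -76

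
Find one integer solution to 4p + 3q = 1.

Step 1: Check solvability.
gcd(4, 3) = 1
Since 1 divides 1, solutions exist.

Step 2: Apply extended Euclidean algorithm to find gcd.
We find integers such that 4*x0 + 3*y0 = 1

Step 3: Scale the particular solution.
Multiply by 1/1 = 1:
p = 1, q = -1

Step 4: Verify.
4*(1) + 3*(-1) = 1 = 1 ✓

p = 1, q = -1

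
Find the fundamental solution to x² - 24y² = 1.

We seek the smallest positive integers (x, y) with x² - 24y² = 1, i.e., x² = 24y² + 1.
Try successive y values:
y = 1: x² = 24·1² + 1 = 25, x = 5 ✓

Verify: 5² - 24·1² = 25 - 24 = 1 ✓

x = 5, y = 1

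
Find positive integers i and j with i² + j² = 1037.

We need to find integers i, j > 0 such that i² + j² = 1037.
Trying i = 14: j² = 1037 - 14² = 1037 - 196 = 841
j = 29
Check: 14² + 29² = 196 + 841 = 1037 ✓

1037 = 14² + 29²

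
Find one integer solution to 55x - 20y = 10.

Step 1: Check solvability.
gcd(55, 20) = 5
Since 5 divides 10, solutions exist.

Step 2: Apply extended Euclidean algorithm to find gcd.
We find integers such that 55*x0 + 20*y0 = 5

Step 3: Scale the particular solution.
Multiply by 10/5 = 2:
x = -2, y = -6

Step 4: Verify.
55*(-2) - 20*(-6) = 10 = 10 ✓

x = -2, y = -6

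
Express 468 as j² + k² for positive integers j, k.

We need to find integers j, k > 0 such that j² + k² = 468.
Trying j = 12: k² = 468 - 12² = 468 - 144 = 324
k = 18
Check: 12² + 18² = 144 + 324 = 468 ✓

468 = 12² + 18²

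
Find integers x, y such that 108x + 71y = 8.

Step 1: Check solvability.
gcd(108, 71) = 1
Since 1 divides 8, solutions exist.

Step 2: Apply extended Euclidean algorithm to find gcd.
We find integers such that 108*x0 + 71*y0 = 1

Step 3: Scale the particular solution.
Multiply by 8/1 = 8:
x = -184, y = 280

Step 4: Verify.
108*(-184) + 71*(280) = 8 = 8 ✓

x = -184, y = 280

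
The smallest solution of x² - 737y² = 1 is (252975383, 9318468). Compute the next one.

Solutions to x² - Dy² = 1 are generated by powers of (x₀ + y₀√D).
The next solution satisfies x₁ + y₁√737 = (x₀ + y₀√737)², giving:
x₁ = x₀² + 737y₀² = 252975383² + 737·9318468² = 63996544403996689 + 63996544403996688 = 127993088807993377
y₁ = 2x₀y₀ = 2·252975383·9318468 = 4714686022546488

Verify: 127993088807993377² - 737·4714686022546488² = 16382230782610879464409649275864129 - 16382230782610879464409649275864128 = 1 ✓

x = 127993088807993377, y = 4714686022546488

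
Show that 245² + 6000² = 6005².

Compute a² + b² = 245² + 6000² = 60025 + 36000000 = 36060025
Compute c² = 6005² = 36060025
Since 36060025 = 36060025, confirmed.

Yes, it is a Pythagorean triple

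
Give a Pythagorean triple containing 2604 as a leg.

We need the other leg and hypotenuse such that 2604² + x² = c².
Take x = 13328, c = 13580: 2604² + 13328² = 6780816 + 177635584 = 184416400 = 13580² ✓
Triple: (2604, 13328, 13580)

(2604, 13328, 13580)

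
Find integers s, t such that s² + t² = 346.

We need to find integers s, t > 0 such that s² + t² = 346.
Trying s = 11: t² = 346 - 11² = 346 - 121 = 225
t = 15
Check: 11² + 15² = 121 + 225 = 346 ✓

346 = 11² + 15²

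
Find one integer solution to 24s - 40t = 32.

Step 1: Check solvability.
gcd(24, 40) = 8
Since 8 divides 32, solutions exist.

Step 2: Apply extended Euclidean algorithm to find gcd.
We find integers such that 24*x0 + 40*y0 = 8

Step 3: Scale the particular solution.
Multiply by 32/8 = 4:
s = 8, t = 4

Step 4: Verify.
24*(8) - 40*(4) = 32 = 32 ✓

s = 8, t = 4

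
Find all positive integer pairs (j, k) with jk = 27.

The positive divisors of 27 are: 1, 3, 9, 27.
Each divisor d gives the pair (d, 27/d):
(1, 27), (3, 9), (9, 3), (27, 1)

(1, 27), (3, 9), (9, 3), (27, 1)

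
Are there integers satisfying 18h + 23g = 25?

Step 1: Compute gcd(18, 23).
gcd(18, 23) = 1

Step 2: Check divisibility.
Does 1 divide 25? 25 = 1 x 25, so yes.

By the theorem on linear Diophantine equations, 18h + 23g = 25 has integer solutions if and only if gcd(18, 23) divides 25. Since 1 | 25, solutions exist.

Yes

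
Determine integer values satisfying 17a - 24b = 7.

Step 1: Check solvability.
gcd(17, 24) = 1
Since 1 divides 7, solutions exist.

Step 2: Apply extended Euclidean algorithm to find gcd.
We find integers such that 17*x0 + 24*y0 = 1

Step 3: Scale the particular solution.
Multiply by 7/1 = 7:
a = -49, b = -35

Step 4: Verify.
17*(-49) - 24*(-35) = 7 = 7 ✓

a = -49, b = -35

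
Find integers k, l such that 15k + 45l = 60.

Step 1: Check solvability.
gcd(15, 45) = 15
Since 15 divides 60, solutions exist.

Step 2: Apply extended Euclidean algorithm to find gcd.
We find integers such that 15*x0 + 45*y0 = 15

Step 3: Scale the particular solution.
Multiply by 60/15 = 4:
k = 4, l = 0

Step 4: Verify.
15*(4) + 45*(0) = 60 = 60 ✓

k = 4, l = 0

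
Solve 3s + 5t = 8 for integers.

Step 1: Check solvability.
gcd(3, 5) = 1
Since 1 divides 8, solutions exist.

Step 2: Apply extended Euclidean algorithm to find gcd.
We find integers such that 3*x0 + 5*y0 = 1

Step 3: Scale the particular solution.
Multiply by 8/1 = 8:
s = 16, t = -8

Step 4: Verify.
3*(16) + 5*(-8) = 8 = 8 ✓

s = 16, t = -8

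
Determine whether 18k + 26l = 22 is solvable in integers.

Step 1: Compute gcd(18, 26).
gcd(18, 26) = 2

Step 2: Check divisibility.
Does 2 divide 22? 22 = 2 x 11, so yes.

By the theorem on linear Diophantine equations, 18k + 26l = 22 has integer solutions if and only if gcd(18, 26) divides 22. Since 2 | 22, solutions exist.

Yes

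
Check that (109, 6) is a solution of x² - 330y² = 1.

Compute x² = 109² = 11881
Compute 330y² = 330·6² = 330·36 = 11880
x² - 330y² = 11881 - 11880 = 1
Since this equals 1, (109, 6) is a solution.

Yes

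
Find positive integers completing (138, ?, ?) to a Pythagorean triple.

We need the other leg and hypotenuse such that 138² + x² = c².
Take x = 520, c = 538: 138² + 520² = 19044 + 270400 = 289444 = 538² ✓
Triple: (138, 520, 538)

(138, 520, 538)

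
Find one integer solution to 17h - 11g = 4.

Step 1: Check solvability.
gcd(17, 11) = 1
Since 1 divides 4, solutions exist.

Step 2: Apply extended Euclidean algorithm to find gcd.
We find integers such that 17*x0 + 11*y0 = 1

Step 3: Scale the particular solution.
Multiply by 4/1 = 4:
h = 8, g = 12

Step 4: Verify.
17*(8) - 11*(12) = 4 = 4 ✓

h = 8, g = 12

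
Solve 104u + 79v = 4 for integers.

Step 1: Check solvability.
gcd(104, 79) = 1
Since 1 divides 4, solutions exist.

Step 2: Apply extended Euclidean algorithm to find gcd.
We find integers such that 104*x0 + 79*y0 = 1

Step 3: Scale the particular solution.
Multiply by 4/1 = 4:
u = 76, v = -100

Step 4: Verify.
104*(76) + 79*(-100) = 4 = 4 ✓

u = 76, v = -100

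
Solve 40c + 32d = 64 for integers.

Step 1: Check solvability.
gcd(40, 32) = 8
Since 8 divides 64, solutions exist.

Step 2: Apply extended Euclidean algorithm to find gcd.
We find integers such that 40*x0 + 32*y0 = 8

Step 3: Scale the particular solution.
Multiply by 64/8 = 8:
c = 8, d = -8

Step 4: Verify.
40*(8) + 32*(-8) = 64 = 64 ✓

c = 8, d = -8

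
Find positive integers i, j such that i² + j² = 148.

Search for i with 148 - i² a perfect square.
i = 2: 148 - 2² = 148 - 4 = 144 = 12² ✓
So i = 2, j = 12.

i = 2, j = 12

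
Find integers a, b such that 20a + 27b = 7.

Step 1: Check solvability.
gcd(20, 27) = 1
Since 1 divides 7, solutions exist.

Step 2: Apply extended Euclidean algorithm to find gcd.
We find integers such that 20*x0 + 27*y0 = 1

Step 3: Scale the particular solution.
Multiply by 7/1 = 7:
a = -28, b = 21

Step 4: Verify.
20*(-28) + 27*(21) = 7 = 7 ✓

a = -28, b = 21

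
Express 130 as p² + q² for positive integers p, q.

We need to find integers p, q > 0 such that p² + q² = 130.
Trying p = 3: q² = 130 - 3² = 130 - 9 = 121
q = 11
Check: 3² + 11² = 9 + 121 = 130 ✓

130 = 3² + 11²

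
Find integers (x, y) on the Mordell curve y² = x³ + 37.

Try small integer x values and check whether x³ + 37 is a perfect square.
x = 3: x³ + 37 = 3³ + 37 = 27 + 37 = 64
Is 64 a perfect square? 8² = 64 ✓
So (x, y) = (3, 8) is a solution.

x = 3, y = 8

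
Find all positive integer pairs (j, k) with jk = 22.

The positive divisors of 22 are: 1, 2, 11, 22.
Each divisor d gives the pair (d, 22/d):
(1, 22), (2, 11), (11, 2), (22, 1)

(1, 22), (2, 11), (11, 2), (22, 1)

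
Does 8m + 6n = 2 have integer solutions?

Step 1: Compute gcd(8, 6).
gcd(8, 6) = 2

Step 2: Check divisibility.
Does 2 divide 2? 2 = 2 x 1, so yes.

By the theorem on linear Diophantine equations, 8m + 6n = 2 has integer solutions if and only if gcd(8, 6) divides 2. Since 2 | 2, solutions exist.

Yes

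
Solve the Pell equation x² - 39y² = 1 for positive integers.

We seek the smallest positive integers (x, y) with x² - 39y² = 1, i.e., x² = 39y² + 1.
Try successive y values:
y = 1: x² = 39·1² + 1 = 40, not a perfect square
y = 2: x² = 39·2² + 1 = 157, not a perfect square
y = 3: x² = 39·3² + 1 = 352, not a perfect square
... continuing the search (or via continued fractions) ...
y = 4: x² = 39·4² + 1 = 625, x = 25 ✓

Verify: 25² - 39·4² = 625 - 624 = 1 ✓

x = 25, y = 4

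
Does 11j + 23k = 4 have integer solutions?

Step 1: Compute gcd(11, 23).
gcd(11, 23) = 1

Step 2: Check divisibility.
Does 1 divide 4? 4 = 1 x 4, so yes.

By the theorem on linear Diophantine equations, 11j + 23k = 4 has integer solutions if and only if gcd(11, 23) divides 4. Since 1 | 4, solutions exist.

Yes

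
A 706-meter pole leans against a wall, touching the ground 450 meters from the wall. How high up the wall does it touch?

The ladder, wall, and ground form a right triangle with hypotenuse 706 and one leg 450.
By the Pythagorean theorem: h² = 706² - 450² = 498436 - 202500 = 295936
h = √295936 = 544 meters

544 meters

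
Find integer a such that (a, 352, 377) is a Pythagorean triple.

a² = c² - b² = 377² - 352² = 142129 - 123904 = 18225
a = sqrt(18225) = 135

135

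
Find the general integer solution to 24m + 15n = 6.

Step 1: Compute gcd(24, 15) = 3.
Since 3 divides 6, solutions exist.

Step 2: Find a particular solution using extended Euclidean algorithm.
We get m₀ = 4, n₀ = -6.
Check: 24*4 + 15*-6 = 6 = 6 ✓

Step 3: Write the general solution.
m = 4 + (15/3)t = 4 + 5t
n = -6 - (24/3)t = -6 - 8t
for any integer t.

m = 4 + 5t, n = -6 - 8t for integer t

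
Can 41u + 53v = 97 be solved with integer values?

Step 1: Compute gcd(41, 53).
gcd(41, 53) = 1

Step 2: Check divisibility.
Does 1 divide 97? 97 = 1 x 97, so yes.

By the theorem on linear Diophantine equations, 41u + 53v = 97 has integer solutions if and only if gcd(41, 53) divides 97. Since 1 | 97, solutions exist.

Yes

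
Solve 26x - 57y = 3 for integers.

Step 1: Check solvability.
gcd(26, 57) = 1
Since 1 divides 3, solutions exist.

Step 2: Apply extended Euclidean algorithm to find gcd.
We find integers such that 26*x0 + 57*y0 = 1

Step 3: Scale the particular solution.
Multiply by 3/1 = 3:
x = 33, y = 15

Step 4: Verify.
26*(33) - 57*(15) = 3 = 3 ✓

x = 33, y = 15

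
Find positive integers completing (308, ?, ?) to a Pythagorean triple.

We need the other leg and hypotenuse such that 308² + x² = c².
Take x = 435, c = 533: 308² + 435² = 94864 + 189225 = 284089 = 533² ✓
Triple: (435, 308, 533)

(435, 308, 533)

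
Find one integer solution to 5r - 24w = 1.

Step 1: Check solvability.
gcd(5, 24) = 1
Since 1 divides 1, solutions exist.

Step 2: Apply extended Euclidean algorithm to find gcd.
We find integers such that 5*x0 + 24*y0 = 1

Step 3: Scale the particular solution.
Multiply by 1/1 = 1:
r = 5, w = 1

Step 4: Verify.
5*(5) - 24*(1) = 1 = 1 ✓

r = 5, w = 1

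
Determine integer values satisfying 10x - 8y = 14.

Step 1: Check solvability.
gcd(10, 8) = 2
Since 2 divides 14, solutions exist.

Step 2: Apply extended Euclidean algorithm to find gcd.
We find integers such that 10*x0 + 8*y0 = 2

Step 3: Scale the particular solution.
Multiply by 14/2 = 7:
x = 7, y = 7

Step 4: Verify.
10*(7) - 8*(7) = 14 = 14 ✓

x = 7, y = 7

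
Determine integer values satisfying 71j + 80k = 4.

Step 1: Check solvability.
gcd(71, 80) = 1
Since 1 divides 4, solutions exist.

Step 2: Apply extended Euclidean algorithm to find gcd.
We find integers such that 71*x0 + 80*y0 = 1

Step 3: Scale the particular solution.
Multiply by 4/1 = 4:
j = -36, k = 32

Step 4: Verify.
71*(-36) + 80*(32) = 4 = 4 ✓

j = -36, k = 32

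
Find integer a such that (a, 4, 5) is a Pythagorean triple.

a² = c² - b² = 5² - 4² = 25 - 16 = 9
a = sqrt(9) = 3

3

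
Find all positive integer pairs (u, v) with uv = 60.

The positive divisors of 60 are: 1, 2, 3, 4, 5, 6, 10, 12, 15, 20, 30, 60.
Each divisor d gives the pair (d, 60/d):
(1, 60), (2, 30), (3, 20), (4, 15), (5, 12), (6, 10), (10, 6), (12, 5), (15, 4), (20, 3), (30, 2), (60, 1)

(1, 60), (2, 30), (3, 20), (4, 15), (5, 12), (6, 10), (10, 6), (12, 5), (15, 4), (20, 3), (30, 2), (60, 1)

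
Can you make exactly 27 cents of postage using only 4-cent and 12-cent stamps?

We need non-negative x, y with 4x + 12y = 27.
gcd(4, 12) = 4, and 4 does not divide 27.
No integer solutions exist, so certainly no non-negative ones.

No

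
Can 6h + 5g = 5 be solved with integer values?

Step 1: Compute gcd(6, 5).
gcd(6, 5) = 1

Step 2: Check divisibility.
Does 1 divide 5? 5 = 1 x 5, so yes.

By the theorem on linear Diophantine equations, 6h + 5g = 5 has integer solutions if and only if gcd(6, 5) divides 5. Since 1 | 5, solutions exist.

Yes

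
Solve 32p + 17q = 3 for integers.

Step 1: Check solvability.
gcd(32, 17) = 1
Since 1 divides 3, solutions exist.

Step 2: Apply extended Euclidean algorithm to find gcd.
We find integers such that 32*x0 + 17*y0 = 1

Step 3: Scale the particular solution.
Multiply by 3/1 = 3:
p = 24, q = -45

Step 4: Verify.
32*(24) + 17*(-45) = 3 = 3 ✓

p = 24, q = -45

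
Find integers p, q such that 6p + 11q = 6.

Step 1: Check solvability.
gcd(6, 11) = 1
Since 1 divides 6, solutions exist.

Step 2: Apply extended Euclidean algorithm to find gcd.
We find integers such that 6*x0 + 11*y0 = 1

Step 3: Scale the particular solution.
Multiply by 6/1 = 6:
p = 12, q = -6

Step 4: Verify.
6*(12) + 11*(-6) = 6 = 6 ✓

p = 12, q = -6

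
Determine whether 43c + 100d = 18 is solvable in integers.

Step 1: Compute gcd(43, 100).
gcd(43, 100) = 1

Step 2: Check divisibility.
Does 1 divide 18? 18 = 1 x 18, so yes.

By the theorem on linear Diophantine equations, 43c + 100d = 18 has integer solutions if and only if gcd(43, 100) divides 18. Since 1 | 18, solutions exist.

Yes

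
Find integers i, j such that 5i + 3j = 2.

Step 1: Check solvability.
gcd(5, 3) = 1
Since 1 divides 2, solutions exist.

Step 2: Apply extended Euclidean algorithm to find gcd.
We find integers such that 5*x0 + 3*y0 = 1

Step 3: Scale the particular solution.
Multiply by 2/1 = 2:
i = -2, j = 4

Step 4: Verify.
5*(-2) + 3*(4) = 2 = 2 ✓

i = -2, j = 4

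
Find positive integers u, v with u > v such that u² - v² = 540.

Factor: u² - v² = (u+v)(u-v) = 540.
We need two factors of 540 with the same parity.
Use u+v = 270 and u-v = 2 (product 270·2 = 540).
Adding: 2u = 272, so u = 136.
Subtracting: 2v = 268, so v = 134.
Check: 136² - 134² = 18496 - 17956 = 540 ✓

u = 136, v = 134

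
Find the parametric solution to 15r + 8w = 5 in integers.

Step 1: Compute gcd(15, 8) = 1.
Since 1 divides 5, solutions exist.

Step 2: Find a particular solution using extended Euclidean algorithm.
We get r₀ = -5, w₀ = 10.
Check: 15*-5 + 8*10 = 5 = 5 ✓

Step 3: Write the general solution.
r = -5 + (8/1)t = -5 + 8t
w = 10 - (15/1)t = 10 - 15t
for any integer t.

r = -5 + 8t, w = 10 - 15t for integer t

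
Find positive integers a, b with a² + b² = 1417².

We need a² + b² = 1417² = 2007889.
Trying: 265² + 1392² = 70225 + 1937664 = 2007889 ✓

(265, 1392, 1417)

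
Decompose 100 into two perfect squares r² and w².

We need to find integers r, w > 0 such that r² + w² = 100.
Trying r = 6: w² = 100 - 6² = 100 - 36 = 64
w = 8
Check: 6² + 8² = 36 + 64 = 100 ✓

100 = 6² + 8²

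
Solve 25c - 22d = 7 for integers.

Step 1: Check solvability.
gcd(25, 22) = 1
Since 1 divides 7, solutions exist.

Step 2: Apply extended Euclidean algorithm to find gcd.
We find integers such that 25*x0 + 22*y0 = 1

Step 3: Scale the particular solution.
Multiply by 7/1 = 7:
c = -49, d = -56

Step 4: Verify.
25*(-49) - 22*(-56) = 7 = 7 ✓

c = -49, d = -56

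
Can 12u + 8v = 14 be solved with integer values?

Step 1: Compute gcd(12, 8).
gcd(12, 8) = 4

Step 2: Check divisibility.
Does 4 divide 14? 14 = 4 x 3 + 2, so no.

By the theorem on linear Diophantine equations, 12u + 8v = 14 has integer solutions if and only if gcd(12, 8) divides 14. Since 4 does not divide 14, no solutions exist.

No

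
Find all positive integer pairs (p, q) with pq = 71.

The positive divisors of 71 are: 1, 71.
Each divisor d gives the pair (d, 71/d):
(1, 71), (71, 1)

(1, 71), (71, 1)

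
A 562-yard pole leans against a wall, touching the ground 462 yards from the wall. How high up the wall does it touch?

The ladder, wall, and ground form a right triangle with hypotenuse 562 and one leg 462.
By the Pythagorean theorem: h² = 562² - 462² = 315844 - 213444 = 102400
h = √102400 = 320 yards

320 yards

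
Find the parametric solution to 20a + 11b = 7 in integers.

Step 1: Compute gcd(20, 11) = 1.
Since 1 divides 7, solutions exist.

Step 2: Find a particular solution using extended Euclidean algorithm.
We get a₀ = 35, b₀ = -63.
Check: 20*35 + 11*-63 = 7 = 7 ✓

Step 3: Write the general solution.
a = 35 + (11/1)t = 35 + 11t
b = -63 - (20/1)t = -63 - 20t
for any integer t.

a = 35 + 11t, b = -63 - 20t for integer t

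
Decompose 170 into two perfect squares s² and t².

We need to find integers s, t > 0 such that s² + t² = 170.
Trying s = 1: t² = 170 - 1² = 170 - 1 = 169
t = 13
Check: 1² + 13² = 1 + 169 = 170 ✓

170 = 1² + 13²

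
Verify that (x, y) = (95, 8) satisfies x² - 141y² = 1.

Compute x² = 95² = 9025
Compute 141y² = 141·8² = 141·64 = 9024
x² - 141y² = 9025 - 9024 = 1
Since this equals 1, (95, 8) is a solution.

Yes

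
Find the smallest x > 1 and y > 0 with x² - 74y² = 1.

We seek the smallest positive integers (x, y) with x² - 74y² = 1, i.e., x² = 74y² + 1.
Try successive y values:
y = 1: x² = 74·1² + 1 = 75, not a perfect square
y = 2: x² = 74·2² + 1 = 297, not a perfect square
y = 3: x² = 74·3² + 1 = 667, not a perfect square
... continuing the search (or via continued fractions) ...
y = 430: x² = 74·430² + 1 = 13682601, x = 3699 ✓

Verify: 3699² - 74·430² = 13682601 - 13682600 = 1 ✓

x = 3699, y = 430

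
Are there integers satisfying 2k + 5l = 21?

Step 1: Compute gcd(2, 5).
gcd(2, 5) = 1

Step 2: Check divisibility.
Does 1 divide 21? 21 = 1 x 21, so yes.

By the theorem on linear Diophantine equations, 2k + 5l = 21 has integer solutions if and only if gcd(2, 5) divides 21. Since 1 | 21, solutions exist.

Yes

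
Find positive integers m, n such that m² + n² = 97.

Search for m with 97 - m² a perfect square.
m = 4: 97 - 4² = 97 - 16 = 81 = 9² ✓
So m = 4, n = 9.

m = 4, n = 9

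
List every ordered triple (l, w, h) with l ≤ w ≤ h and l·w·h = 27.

Iterate l from 1 to ⌊27^(1/3)⌋. For each l dividing 27, iterate w ≥ l with w dividing 27/l, and set h = 27/(l·w).
Triples found (3): (1×1×27), (1×3×9), (3×3×3)

(1×1×27), (1×3×9), (3×3×3)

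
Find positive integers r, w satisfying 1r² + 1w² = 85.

Try small values of r and check whether (85 - 1r²)/1 is a perfect square.
r = 9: 1·9² = 81, so 1w² = 85 - 81 = 4, giving w² = 4, w = 2.
Check: 1·9² + 1·2² = 81 + 4 = 85 ✓

r = 9, w = 2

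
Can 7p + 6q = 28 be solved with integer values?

Step 1: Compute gcd(7, 6).
gcd(7, 6) = 1

Step 2: Check divisibility.
Does 1 divide 28? 28 = 1 x 28, so yes.

By the theorem on linear Diophantine equations, 7p + 6q = 28 has integer solutions if and only if gcd(7, 6) divides 28. Since 1 | 28, solutions exist.

Yes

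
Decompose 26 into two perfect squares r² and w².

We need to find integers r, w > 0 such that r² + w² = 26.
Trying r = 1: w² = 26 - 1² = 26 - 1 = 25
w = 5
Check: 1² + 5² = 1 + 25 = 26 ✓

26 = 1² + 5²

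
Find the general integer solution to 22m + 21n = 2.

Step 1: Compute gcd(22, 21) = 1.
Since 1 divides 2, solutions exist.

Step 2: Find a particular solution using extended Euclidean algorithm.
We get m₀ = 2, n₀ = -2.
Check: 22*2 + 21*-2 = 2 = 2 ✓

Step 3: Write the general solution.
m = 2 + (21/1)t = 2 + 21t
n = -2 - (22/1)t = -2 - 22t
for any integer t.

m = 2 + 21t, n = -2 - 22t for integer t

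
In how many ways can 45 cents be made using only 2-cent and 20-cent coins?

We need non-negative integers (x, y) with 2x + 20y = 45.
For each x from 0 to 22, check if (45 - 2x) is a non-negative multiple of 20.
Solutions (x, y): none
Count: 0

0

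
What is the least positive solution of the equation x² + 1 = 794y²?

We need x² = 794y² - 1. Try successive y:
y = 1: x² = 794·1² - 1 = 793, not a perfect square
y = 2: x² = 794·2² - 1 = 3175, not a perfect square
y = 3: x² = 794·3² - 1 = 7145, not a perfect square
...
y = 1073: x² = 794·1073² - 1 = 914155225 = 30235² ✓
Check: 30235² - 794·1073² = 914155225 - 914155226 = -1 ✓

x = 30235, y = 1073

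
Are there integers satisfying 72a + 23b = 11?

Step 1: Compute gcd(72, 23).
gcd(72, 23) = 1

Step 2: Check divisibility.
Does 1 divide 11? 11 = 1 x 11, so yes.

By the theorem on linear Diophantine equations, 72a + 23b = 11 has integer solutions if and only if gcd(72, 23) divides 11. Since 1 | 11, solutions exist.

Yes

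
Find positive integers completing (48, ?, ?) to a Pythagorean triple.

We need the other leg and hypotenuse such that 48² + x² = c².
Take x = 575, c = 577: 48² + 575² = 2304 + 330625 = 332929 = 577² ✓
Triple: (575, 48, 577)

(575, 48, 577)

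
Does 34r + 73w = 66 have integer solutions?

Step 1: Compute gcd(34, 73).
gcd(34, 73) = 1

Step 2: Check divisibility.
Does 1 divide 66? 66 = 1 x 66, so yes.

By the theorem on linear Diophantine equations, 34r + 73w = 66 has integer solutions if and only if gcd(34, 73) divides 66. Since 1 | 66, solutions exist.

Yes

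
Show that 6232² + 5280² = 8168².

Compute a² + b² = 6232² + 5280² = 38837824 + 27878400 = 66716224
Compute c² = 8168² = 66716224
Since 66716224 = 66716224, confirmed.

Yes, it is a Pythagorean triple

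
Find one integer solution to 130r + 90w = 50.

Step 1: Check solvability.
gcd(130, 90) = 10
Since 10 divides 50, solutions exist.

Step 2: Apply extended Euclidean algorithm to find gcd.
We find integers such that 130*x0 + 90*y0 = 10

Step 3: Scale the particular solution.
Multiply by 50/10 = 5:
r = -10, w = 15

Step 4: Verify.
130*(-10) + 90*(15) = 50 = 50 ✓

r = -10, w = 15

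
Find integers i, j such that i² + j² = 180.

We need to find integers i, j > 0 such that i² + j² = 180.
Trying i = 6: j² = 180 - 6² = 180 - 36 = 144
j = 12
Check: 6² + 12² = 36 + 144 = 180 ✓

180 = 6² + 12²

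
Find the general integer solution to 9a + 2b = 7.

Step 1: Compute gcd(9, 2) = 1.
Since 1 divides 7, solutions exist.

Step 2: Find a particular solution using extended Euclidean algorithm.
We get a₀ = 7, b₀ = -28.
Check: 9*7 + 2*-28 = 7 = 7 ✓

Step 3: Write the general solution.
a = 7 + (2/1)t = 7 + 2t
b = -28 - (9/1)t = -28 - 9t
for any integer t.

a = 7 + 2t, b = -28 - 9t for integer t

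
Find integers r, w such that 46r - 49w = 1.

Step 1: Check solvability.
gcd(46, 49) = 1
Since 1 divides 1, solutions exist.

Step 2: Apply extended Euclidean algorithm to find gcd.
We find integers such that 46*x0 + 49*y0 = 1

Step 3: Scale the particular solution.
Multiply by 1/1 = 1:
r = 16, w = 15

Step 4: Verify.
46*(16) - 49*(15) = 1 = 1 ✓

r = 16, w = 15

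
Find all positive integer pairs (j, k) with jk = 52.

The positive divisors of 52 are: 1, 2, 4, 13, 26, 52.
Each divisor d gives the pair (d, 52/d):
(1, 52), (2, 26), (4, 13), (13, 4), (26, 2), (52, 1)

(1, 52), (2, 26), (4, 13), (13, 4), (26, 2), (52, 1)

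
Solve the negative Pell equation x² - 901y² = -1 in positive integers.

We need x² = 901y² - 1. Try successive y:
y = 1: x² = 901·1² - 1 = 900 = 30² ✓
Check: 30² - 901·1² = 900 - 901 = -1 ✓

x = 30, y = 1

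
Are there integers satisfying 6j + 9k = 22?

Step 1: Compute gcd(6, 9).
gcd(6, 9) = 3

Step 2: Check divisibility.
Does 3 divide 22? 22 = 3 x 7 + 1, so no.

By the theorem on linear Diophantine equations, 6j + 9k = 22 has integer solutions if and only if gcd(6, 9) divides 22. Since 3 does not divide 22, no solutions exist.

No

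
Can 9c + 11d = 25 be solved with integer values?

Step 1: Compute gcd(9, 11).
gcd(9, 11) = 1

Step 2: Check divisibility.
Does 1 divide 25? 25 = 1 x 25, so yes.

By the theorem on linear Diophantine equations, 9c + 11d = 25 has integer solutions if and only if gcd(9, 11) divides 25. Since 1 | 25, solutions exist.

Yes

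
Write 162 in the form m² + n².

We need to find integers m, n > 0 such that m² + n² = 162.
Trying m = 9: n² = 162 - 9² = 162 - 81 = 81
n = 9
Check: 9² + 9² = 81 + 81 = 162 ✓

162 = 9² + 9²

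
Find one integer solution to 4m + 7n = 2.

Step 1: Check solvability.
gcd(4, 7) = 1
Since 1 divides 2, solutions exist.

Step 2: Apply extended Euclidean algorithm to find gcd.
We find integers such that 4*x0 + 7*y0 = 1

Step 3: Scale the particular solution.
Multiply by 2/1 = 2:
m = 4, n = -2

Step 4: Verify.
4*(4) + 7*(-2) = 2 = 2 ✓

m = 4, n = -2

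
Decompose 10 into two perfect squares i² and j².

We need to find integers i, j > 0 such that i² + j² = 10.
Trying i = 1: j² = 10 - 1² = 10 - 1 = 9
j = 3
Check: 1² + 3² = 1 + 9 = 10 ✓

10 = 1² + 3²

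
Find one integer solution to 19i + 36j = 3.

Step 1: Check solvability.
gcd(19, 36) = 1
Since 1 divides 3, solutions exist.

Step 2: Apply extended Euclidean algorithm to find gcd.
We find integers such that 19*x0 + 36*y0 = 1

Step 3: Scale the particular solution.
Multiply by 3/1 = 3:
i = -51, j = 27

Step 4: Verify.
19*(-51) + 36*(27) = 3 = 3 ✓

i = -51, j = 27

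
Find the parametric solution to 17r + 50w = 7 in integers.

Step 1: Compute gcd(17, 50) = 1.
Since 1 divides 7, solutions exist.

Step 2: Find a particular solution using extended Euclidean algorithm.
We get r₀ = 21, w₀ = -7.
Check: 17*21 + 50*-7 = 7 = 7 ✓

Step 3: Write the general solution.
r = 21 + (50/1)t = 21 + 50t
w = -7 - (17/1)t = -7 - 17t
for any integer t.

r = 21 + 50t, w = -7 - 17t for integer t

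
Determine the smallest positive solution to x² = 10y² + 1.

We seek the smallest positive integers (x, y) with x² - 10y² = 1, i.e., x² = 10y² + 1.
Try successive y values:
y = 1: x² = 10·1² + 1 = 11, not a perfect square
y = 2: x² = 10·2² + 1 = 41, not a perfect square
y = 3: x² = 10·3² + 1 = 91, not a perfect square
... continuing the search (or via continued fractions) ...
y = 6: x² = 10·6² + 1 = 361, x = 19 ✓

Verify: 19² - 10·6² = 361 - 360 = 1 ✓

x = 19, y = 6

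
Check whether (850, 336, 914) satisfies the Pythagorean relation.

Compute a² + b²:
850² + 336² = 722500 + 112896 = 835396
Compute c²:
914² = 835396
Since 835396 = 835396, it is a Pythagorean triple.

Yes, it is a Pythagorean triple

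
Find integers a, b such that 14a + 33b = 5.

Step 1: Check solvability.
gcd(14, 33) = 1
Since 1 divides 5, solutions exist.

Step 2: Apply extended Euclidean algorithm to find gcd.
We find integers such that 14*x0 + 33*y0 = 1

Step 3: Scale the particular solution.
Multiply by 5/1 = 5:
a = -35, b = 15

Step 4: Verify.
14*(-35) + 33*(15) = 5 = 5 ✓

a = -35, b = 15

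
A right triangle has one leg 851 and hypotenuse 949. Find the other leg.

b² = c² - a² = 900601 - 724201 = 176400
b = 420

420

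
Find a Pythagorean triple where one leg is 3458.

We need the other leg and hypotenuse such that 3458² + x² = c².
Take x = 1344, c = 3710: 3458² + 1344² = 11957764 + 1806336 = 13764100 = 3710² ✓
Triple: (3458, 1344, 3710)

(3458, 1344, 3710)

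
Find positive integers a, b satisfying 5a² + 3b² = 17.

Try small values of a and check whether (17 - 5a²)/3 is a perfect square.
a = 1: 5·1² = 5, so 3b² = 17 - 5 = 12, giving b² = 4, b = 2.
Check: 5·1² + 3·2² = 5 + 12 = 17 ✓

a = 1, b = 2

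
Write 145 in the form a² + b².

We need to find integers a, b > 0 such that a² + b² = 145.
Trying a = 1: b² = 145 - 1² = 145 - 1 = 144
b = 12
Check: 1² + 12² = 1 + 144 = 145 ✓

145 = 1² + 12²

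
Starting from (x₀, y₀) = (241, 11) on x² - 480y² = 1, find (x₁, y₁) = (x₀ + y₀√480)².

Solutions to x² - Dy² = 1 are generated by powers of (x₀ + y₀√D).
The next solution satisfies x₁ + y₁√480 = (x₀ + y₀√480)², giving:
x₁ = x₀² + 480y₀² = 241² + 480·11² = 58081 + 58080 = 116161
y₁ = 2x₀y₀ = 2·241·11 = 5302

Verify: 116161² - 480·5302² = 13493377921 - 13493377920 = 1 ✓

x = 116161, y = 5302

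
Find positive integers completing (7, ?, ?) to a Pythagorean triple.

We need the other leg and hypotenuse such that 7² + x² = c².
Take x = 24, c = 25: 7² + 24² = 49 + 576 = 625 = 25² ✓
Triple: (7, 24, 25)

(7, 24, 25)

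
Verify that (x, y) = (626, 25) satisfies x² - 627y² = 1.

Compute x² = 626² = 391876
Compute 627y² = 627·25² = 627·625 = 391875
x² - 627y² = 391876 - 391875 = 1
Since this equals 1, (626, 25) is a solution.

Yes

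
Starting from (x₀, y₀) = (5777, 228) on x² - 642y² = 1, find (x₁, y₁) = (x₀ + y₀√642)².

Solutions to x² - Dy² = 1 are generated by powers of (x₀ + y₀√D).
The next solution satisfies x₁ + y₁√642 = (x₀ + y₀√642)², giving:
x₁ = x₀² + 642y₀² = 5777² + 642·228² = 33373729 + 33373728 = 66747457
y₁ = 2x₀y₀ = 2·5777·228 = 2634312

Verify: 66747457² - 642·2634312² = 4455223015966849 - 4455223015966848 = 1 ✓

x = 66747457, y = 2634312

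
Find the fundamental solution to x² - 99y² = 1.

We seek the smallest positive integers (x, y) with x² - 99y² = 1, i.e., x² = 99y² + 1.
Try successive y values:
y = 1: x² = 99·1² + 1 = 100, x = 10 ✓

Verify: 10² - 99·1² = 100 - 99 = 1 ✓

x = 10, y = 1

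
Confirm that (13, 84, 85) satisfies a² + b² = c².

Compute a² + b² = 13² + 84² = 169 + 7056 = 7225
Compute c² = 85² = 7225
Since 7225 = 7225, confirmed.

Yes, it is a Pythagorean triple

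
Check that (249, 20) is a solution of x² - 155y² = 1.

Compute x² = 249² = 62001
Compute 155y² = 155·20² = 155·400 = 62000
x² - 155y² = 62001 - 62000 = 1
Since this equals 1, (249, 20) is a solution.

Yes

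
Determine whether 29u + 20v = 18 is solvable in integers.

Step 1: Compute gcd(29, 20).
gcd(29, 20) = 1

Step 2: Check divisibility.
Does 1 divide 18? 18 = 1 x 18, so yes.

By the theorem on linear Diophantine equations, 29u + 20v = 18 has integer solutions if and only if gcd(29, 20) divides 18. Since 1 | 18, solutions exist.

Yes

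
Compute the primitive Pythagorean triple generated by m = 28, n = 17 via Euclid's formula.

a = m² - n² = 784 - 289 = 495
b = 2mn = 2·28·17 = 952
c = m² + n² = 784 + 289 = 1073
Verify: 495² + 952² = 245025 + 906304 = 1151329 = 1073² ✓

(495, 952, 1073)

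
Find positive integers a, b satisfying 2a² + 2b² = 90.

Try small values of a and check whether (90 - 2a²)/2 is a perfect square.
a = 6: 2·6² = 72, so 2b² = 90 - 72 = 18, giving b² = 9, b = 3.
Check: 2·6² + 2·3² = 72 + 18 = 90 ✓

a = 6, b = 3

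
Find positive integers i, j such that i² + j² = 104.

Search for i with 104 - i² a perfect square.
i = 2: 104 - 2² = 104 - 4 = 100 = 10² ✓
So i = 2, j = 10.

i = 2, j = 10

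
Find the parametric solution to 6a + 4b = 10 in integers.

Step 1: Compute gcd(6, 4) = 2.
Since 2 divides 10, solutions exist.

Step 2: Find a particular solution using extended Euclidean algorithm.
We get a₀ = 5, b₀ = -5.
Check: 6*5 + 4*-5 = 10 = 10 ✓

Step 3: Write the general solution.
a = 5 + (4/2)t = 5 + 2t
b = -5 - (6/2)t = -5 - 3t
for any integer t.

a = 5 + 2t, b = -5 - 3t for integer t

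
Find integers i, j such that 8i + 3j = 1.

Step 1: Check solvability.
gcd(8, 3) = 1
Since 1 divides 1, solutions exist.

Step 2: Apply extended Euclidean algorithm to find gcd.
We find integers such that 8*x0 + 3*y0 = 1

Step 3: Scale the particular solution.
Multiply by 1/1 = 1:
i = -1, j = 3

Step 4: Verify.
8*(-1) + 3*(3) = 1 = 1 ✓

i = -1, j = 3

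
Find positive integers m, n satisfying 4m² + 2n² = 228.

Try small values of m and check whether (228 - 4m²)/2 is a perfect square.
m = 7: 4·7² = 196, so 2n² = 228 - 196 = 32, giving n² = 16, n = 4.
Check: 4·7² + 2·4² = 196 + 32 = 228 ✓

m = 7, n = 4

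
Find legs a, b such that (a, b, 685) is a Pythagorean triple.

We need a² + b² = 685² = 469225.
Trying: 667² + 156² = 444889 + 24336 = 469225 ✓

(667, 156, 685)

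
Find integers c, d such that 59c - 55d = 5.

Step 1: Check solvability.
gcd(59, 55) = 1
Since 1 divides 5, solutions exist.

Step 2: Apply extended Euclidean algorithm to find gcd.
We find integers such that 59*x0 + 55*y0 = 1

Step 3: Scale the particular solution.
Multiply by 5/1 = 5:
c = 70, d = 75

Step 4: Verify.
59*(70) - 55*(75) = 5 = 5 ✓

c = 70, d = 75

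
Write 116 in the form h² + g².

We need to find integers h, g > 0 such that h² + g² = 116.
Trying h = 4: g² = 116 - 4² = 116 - 16 = 100
g = 10
Check: 4² + 10² = 16 + 100 = 116 ✓

116 = 4² + 10²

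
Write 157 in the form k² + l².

We need to find integers k, l > 0 such that k² + l² = 157.
Trying k = 6: l² = 157 - 6² = 157 - 36 = 121
l = 11
Check: 6² + 11² = 36 + 121 = 157 ✓

157 = 6² + 11²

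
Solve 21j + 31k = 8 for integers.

Step 1: Check solvability.
gcd(21, 31) = 1
Since 1 divides 8, solutions exist.

Step 2: Apply extended Euclidean algorithm to find gcd.
We find integers such that 21*x0 + 31*y0 = 1

Step 3: Scale the particular solution.
Multiply by 8/1 = 8:
j = 24, k = -16

Step 4: Verify.
21*(24) + 31*(-16) = 8 = 8 ✓

j = 24, k = -16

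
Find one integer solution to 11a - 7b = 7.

Step 1: Check solvability.
gcd(11, 7) = 1
Since 1 divides 7, solutions exist.

Step 2: Apply extended Euclidean algorithm to find gcd.
We find integers such that 11*x0 + 7*y0 = 1

Step 3: Scale the particular solution.
Multiply by 7/1 = 7:
a = 14, b = 21

Step 4: Verify.
11*(14) - 7*(21) = 7 = 7 ✓

a = 14, b = 21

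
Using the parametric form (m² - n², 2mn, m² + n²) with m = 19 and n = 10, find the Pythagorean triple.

a = m² - n² = 19² - 10² = 361 - 100 = 261
b = 2mn = 2·19·10 = 380
c = m² + n² = 361 + 100 = 461
Verify: 261² + 380² = 68121 + 144400 = 212521 = 461² ✓

(261, 380, 461)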